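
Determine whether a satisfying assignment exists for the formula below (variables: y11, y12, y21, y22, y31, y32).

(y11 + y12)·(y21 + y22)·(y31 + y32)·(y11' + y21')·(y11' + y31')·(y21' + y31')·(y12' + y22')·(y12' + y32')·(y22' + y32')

Unsatisfiable

Try y11 = 1.
(y21') alone gives y21 = 0.
(y22) alone gives y22 = 1.
(y31') alone gives y31 = 0.
(y32) alone gives y32 = 1.
Now (y32') is unsatisfied and unit — conflict.
That branch fails; take y11 = 0 instead.
(y12) alone gives y12 = 1.
(y22') alone gives y22 = 0.
(y21) alone gives y21 = 1.
(y31') alone gives y31 = 0.
(y32) alone gives y32 = 1.
Now (y32') is unsatisfied and unit — conflict.
Neither y11 = 1 nor y11 = 0 works.
No assignment satisfies every clause.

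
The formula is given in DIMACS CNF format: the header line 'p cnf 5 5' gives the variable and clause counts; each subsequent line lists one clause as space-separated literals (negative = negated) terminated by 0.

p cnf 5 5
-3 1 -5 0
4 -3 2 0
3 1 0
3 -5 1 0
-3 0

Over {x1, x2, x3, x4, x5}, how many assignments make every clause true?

There are 2^5 = 32 truth assignments over (x1, x2, x3, x4, x5).
Split on x3. With x3 = True, the clauses containing x3 are satisfied and ¬x3 drops from the rest; 0 of the 2^4 = 16 assignments to the other variables satisfy what remains.
With x3 = False, by the same count on the reduced clause set, 8 assignments work.
Total: 0 + 8 = 8.

8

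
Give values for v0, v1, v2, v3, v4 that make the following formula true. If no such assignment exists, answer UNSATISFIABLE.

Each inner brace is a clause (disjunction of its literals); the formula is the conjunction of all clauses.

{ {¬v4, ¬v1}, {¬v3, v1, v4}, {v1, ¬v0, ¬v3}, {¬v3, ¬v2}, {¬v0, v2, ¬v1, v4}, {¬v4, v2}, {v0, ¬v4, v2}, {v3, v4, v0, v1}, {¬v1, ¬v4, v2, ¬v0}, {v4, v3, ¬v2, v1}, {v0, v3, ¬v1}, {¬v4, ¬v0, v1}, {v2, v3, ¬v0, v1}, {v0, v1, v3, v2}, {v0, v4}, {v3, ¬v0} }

v0: False; v1: False; v2: True; v3: False; v4: True

Case v4 = True:
The clause (¬v1) is unit, so v1 = False.
The clause (v2) is unit, so v2 = True.
The clause (¬v3) is unit, so v3 = False.
The clause (¬v0) is unit, so v0 = False.
All clauses are satisfied.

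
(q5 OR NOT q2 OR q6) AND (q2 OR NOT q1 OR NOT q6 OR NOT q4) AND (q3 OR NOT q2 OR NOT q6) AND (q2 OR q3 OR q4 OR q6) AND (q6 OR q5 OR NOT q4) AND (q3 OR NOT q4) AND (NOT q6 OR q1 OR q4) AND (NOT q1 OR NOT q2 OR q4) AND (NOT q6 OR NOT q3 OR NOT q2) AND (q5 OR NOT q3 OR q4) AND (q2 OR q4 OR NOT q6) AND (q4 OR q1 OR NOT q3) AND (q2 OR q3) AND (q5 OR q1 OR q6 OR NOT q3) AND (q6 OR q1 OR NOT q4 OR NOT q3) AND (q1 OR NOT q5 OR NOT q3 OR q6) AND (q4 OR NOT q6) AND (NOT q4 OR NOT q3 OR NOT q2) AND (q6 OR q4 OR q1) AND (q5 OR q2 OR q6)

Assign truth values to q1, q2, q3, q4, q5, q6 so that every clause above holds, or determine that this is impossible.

q1 ↦ false,  q2 ↦ false,  q3 ↦ true,  q4 ↦ true,  q5 ↦ true,  q6 ↦ true

Branch on q3: set q3 = true.
Branch on q6: set q6 = true.
(NOT q2) alone gives q2 = false.
(q4) alone gives q4 = true.
(NOT q1) alone gives q1 = false.
All clauses hold; q5 can take either value.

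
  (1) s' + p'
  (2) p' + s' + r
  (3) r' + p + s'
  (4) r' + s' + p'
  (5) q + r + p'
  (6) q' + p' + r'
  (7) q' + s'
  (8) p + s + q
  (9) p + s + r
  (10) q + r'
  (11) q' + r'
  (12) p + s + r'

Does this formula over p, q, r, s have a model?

Suppose s = 0.
Suppose p = 1.
Suppose q = 1.
(r') alone gives r = 0.
Every clause now holds.
A satisfying assignment: p: 1, q: 1, r: 0, s: 0.

Yes, satisfiable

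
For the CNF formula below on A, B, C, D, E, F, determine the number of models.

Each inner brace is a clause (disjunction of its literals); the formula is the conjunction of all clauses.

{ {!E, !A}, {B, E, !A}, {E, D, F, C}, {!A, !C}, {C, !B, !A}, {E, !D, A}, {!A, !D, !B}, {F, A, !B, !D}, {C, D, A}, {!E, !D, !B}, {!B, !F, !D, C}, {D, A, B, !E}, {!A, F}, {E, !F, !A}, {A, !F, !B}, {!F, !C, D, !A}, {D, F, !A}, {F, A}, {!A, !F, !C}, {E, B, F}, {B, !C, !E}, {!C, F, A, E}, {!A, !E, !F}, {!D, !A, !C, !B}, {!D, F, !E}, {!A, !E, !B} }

There are 2^6 = 64 truth assignments over (A, B, C, D, E, F).
Split on E. With E = true, the clauses containing E are satisfied and !E drops from the rest; 1 of the 2^5 = 32 assignments to the other variables satisfy what remains.
With E = false, by the same count on the reduced clause set, 1 assignment works.
Total: 1 + 1 = 2.

2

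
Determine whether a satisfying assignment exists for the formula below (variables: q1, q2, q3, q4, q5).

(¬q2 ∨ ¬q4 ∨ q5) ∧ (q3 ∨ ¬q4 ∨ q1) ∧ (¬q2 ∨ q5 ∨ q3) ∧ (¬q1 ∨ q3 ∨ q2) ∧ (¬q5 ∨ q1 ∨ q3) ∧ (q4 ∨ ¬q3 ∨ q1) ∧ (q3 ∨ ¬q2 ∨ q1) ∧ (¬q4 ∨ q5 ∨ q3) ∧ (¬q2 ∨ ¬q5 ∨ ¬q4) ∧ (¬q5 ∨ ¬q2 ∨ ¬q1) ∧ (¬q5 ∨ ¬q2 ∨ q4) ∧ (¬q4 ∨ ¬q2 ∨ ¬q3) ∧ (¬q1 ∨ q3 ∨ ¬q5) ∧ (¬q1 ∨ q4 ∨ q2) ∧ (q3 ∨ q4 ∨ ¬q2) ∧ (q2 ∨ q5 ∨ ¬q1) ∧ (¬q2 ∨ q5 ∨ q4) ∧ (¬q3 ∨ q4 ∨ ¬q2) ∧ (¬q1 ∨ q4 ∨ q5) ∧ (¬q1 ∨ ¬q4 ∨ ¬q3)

Yes, satisfiable

Branch on q2: set q2 = False.
Branch on q1: set q1 = False.
Branch on q3: set q3 = True.
From the singleton clause (q4), q4 = True.
Every clause is now satisfied; q5 is unconstrained.
A satisfying assignment: q1: False,  q2: False,  q3: True,  q4: True,  q5: False.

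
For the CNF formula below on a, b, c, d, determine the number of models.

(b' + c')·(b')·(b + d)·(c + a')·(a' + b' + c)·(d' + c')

There are 2^4 = 16 truth assignments over (a, b, c, d).
Check each against the 6 clauses (columns in the order a, b, c, d):
  F F F F  ✗ fails (b + d)
  F F F T  ✓ satisfies all
  F F T F  ✗ fails (b + d)
  F F T T  ✗ fails (d' + c')
  F T F F  ✗ fails (b')
  F T F T  ✗ fails (b')
  F T T F  ✗ fails (b' + c')
  F T T T  ✗ fails (b' + c')
  T F F F  ✗ fails (b + d)
  T F F T  ✗ fails (c + a')
  T F T F  ✗ fails (b + d)
  T F T T  ✗ fails (d' + c')
  T T F F  ✗ fails (b')
  T T F T  ✗ fails (b')
  T T T F  ✗ fails (b' + c')
  T T T T  ✗ fails (b' + c')
1 of the 16 rows is a model.

1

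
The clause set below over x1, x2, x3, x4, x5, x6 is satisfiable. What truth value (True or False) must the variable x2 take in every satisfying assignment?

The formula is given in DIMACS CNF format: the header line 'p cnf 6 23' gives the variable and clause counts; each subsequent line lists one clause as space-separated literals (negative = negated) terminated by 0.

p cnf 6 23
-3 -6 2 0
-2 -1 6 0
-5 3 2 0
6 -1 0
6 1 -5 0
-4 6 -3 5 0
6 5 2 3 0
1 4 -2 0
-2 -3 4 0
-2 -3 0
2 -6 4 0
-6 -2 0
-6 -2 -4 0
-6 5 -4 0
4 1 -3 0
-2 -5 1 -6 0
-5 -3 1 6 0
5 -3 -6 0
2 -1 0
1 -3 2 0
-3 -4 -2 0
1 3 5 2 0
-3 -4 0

True

Suppose x2 = False.
From the singleton clause (¬x1), x1 = False.
From the singleton clause (¬x3), x3 = False.
From the singleton clause (¬x5), x5 = False.
That conflicts with the unit clause (x5).
So every satisfying assignment has x2 = True.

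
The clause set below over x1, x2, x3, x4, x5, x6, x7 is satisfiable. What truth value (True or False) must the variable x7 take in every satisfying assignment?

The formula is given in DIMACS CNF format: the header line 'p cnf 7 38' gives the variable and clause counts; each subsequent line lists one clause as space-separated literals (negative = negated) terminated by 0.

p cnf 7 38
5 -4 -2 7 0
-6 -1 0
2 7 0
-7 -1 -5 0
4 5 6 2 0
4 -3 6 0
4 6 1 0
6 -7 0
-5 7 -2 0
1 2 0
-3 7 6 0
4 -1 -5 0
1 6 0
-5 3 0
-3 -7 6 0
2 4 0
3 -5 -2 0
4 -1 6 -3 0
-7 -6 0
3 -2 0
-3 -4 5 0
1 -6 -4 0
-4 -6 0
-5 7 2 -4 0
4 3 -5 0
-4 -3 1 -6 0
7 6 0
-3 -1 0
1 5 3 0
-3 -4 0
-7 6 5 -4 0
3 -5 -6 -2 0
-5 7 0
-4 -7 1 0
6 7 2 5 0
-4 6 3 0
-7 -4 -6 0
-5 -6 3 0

False

Suppose x7 = True.
From the singleton clause (x6), x6 = True.
But (¬x6) is also a unit clause — contradiction.
So every satisfying assignment has x7 = False.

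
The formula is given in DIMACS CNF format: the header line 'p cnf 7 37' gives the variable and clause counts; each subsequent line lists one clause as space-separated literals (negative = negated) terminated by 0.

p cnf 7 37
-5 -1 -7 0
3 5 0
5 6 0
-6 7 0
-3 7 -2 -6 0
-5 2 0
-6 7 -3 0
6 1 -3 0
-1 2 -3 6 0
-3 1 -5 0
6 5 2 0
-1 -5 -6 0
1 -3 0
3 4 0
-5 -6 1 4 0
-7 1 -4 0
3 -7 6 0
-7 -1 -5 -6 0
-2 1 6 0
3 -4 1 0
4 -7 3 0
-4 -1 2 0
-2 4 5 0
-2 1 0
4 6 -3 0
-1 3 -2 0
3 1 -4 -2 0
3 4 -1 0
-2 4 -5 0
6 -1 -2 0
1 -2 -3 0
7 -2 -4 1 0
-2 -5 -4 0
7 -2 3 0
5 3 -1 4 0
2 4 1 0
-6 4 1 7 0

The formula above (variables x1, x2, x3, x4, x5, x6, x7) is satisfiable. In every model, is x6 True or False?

Suppose x6 = False.
Unit clause (x5) forces x5 = True.
Unit clause (x2) forces x2 = True.
Unit clause (x1) forces x1 = True.
But (¬x1) is also a unit clause — contradiction.
So every satisfying assignment has x6 = True.

True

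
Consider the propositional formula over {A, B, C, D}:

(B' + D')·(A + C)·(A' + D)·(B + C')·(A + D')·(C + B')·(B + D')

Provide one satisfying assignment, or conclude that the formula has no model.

Try B = 1.
(D') alone gives D = 0.
(A') alone gives A = 0.
(C) alone gives C = 1.
All clauses are satisfied.

A ↦ 0, B ↦ 1, C ↦ 1, D ↦ 0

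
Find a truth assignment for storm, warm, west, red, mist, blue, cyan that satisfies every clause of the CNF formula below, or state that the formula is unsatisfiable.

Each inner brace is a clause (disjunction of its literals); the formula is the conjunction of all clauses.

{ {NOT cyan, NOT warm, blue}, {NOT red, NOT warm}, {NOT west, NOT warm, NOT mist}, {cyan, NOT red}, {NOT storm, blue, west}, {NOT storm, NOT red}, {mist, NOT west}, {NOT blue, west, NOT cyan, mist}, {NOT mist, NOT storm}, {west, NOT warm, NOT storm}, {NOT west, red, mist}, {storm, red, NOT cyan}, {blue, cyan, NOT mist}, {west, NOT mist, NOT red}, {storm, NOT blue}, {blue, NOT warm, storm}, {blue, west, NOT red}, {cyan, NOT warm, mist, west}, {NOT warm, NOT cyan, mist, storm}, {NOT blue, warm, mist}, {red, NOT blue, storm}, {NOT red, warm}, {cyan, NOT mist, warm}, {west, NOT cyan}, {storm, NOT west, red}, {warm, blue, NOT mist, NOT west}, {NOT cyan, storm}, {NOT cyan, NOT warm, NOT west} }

Suppose red = false.
Suppose mist = false.
The clause (NOT west) is unit, so west = false.
The clause (NOT cyan) is unit, so cyan = false.
The clause (NOT warm) is unit, so warm = false.
The clause (NOT blue) is unit, so blue = false.
The clause (NOT storm) is unit, so storm = false.
Every clause now holds.

storm=false, warm=false, west=false, red=false, mist=false, blue=false, cyan=false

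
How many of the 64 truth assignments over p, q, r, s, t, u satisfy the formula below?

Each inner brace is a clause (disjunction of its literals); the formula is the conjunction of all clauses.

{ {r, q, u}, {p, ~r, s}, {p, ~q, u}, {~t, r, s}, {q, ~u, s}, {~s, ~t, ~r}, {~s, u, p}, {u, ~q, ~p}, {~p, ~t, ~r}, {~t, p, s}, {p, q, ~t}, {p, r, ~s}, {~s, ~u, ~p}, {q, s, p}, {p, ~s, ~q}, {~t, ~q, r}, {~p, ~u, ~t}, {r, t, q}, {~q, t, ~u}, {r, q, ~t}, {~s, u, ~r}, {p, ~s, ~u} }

There are 2^6 = 64 truth assignments over (p, q, r, s, t, u).
Split on u. With u = 1, the clauses containing u are satisfied and ~u drops from the rest; 0 of the 2^5 = 32 assignments to the other variables satisfy what remains.
With u = 0, by the same count on the reduced clause set, 1 assignment works.
(One model: p=T, q=F, r=T, s=F, t=F, u=F.)
Total: 0 + 1 = 1.

1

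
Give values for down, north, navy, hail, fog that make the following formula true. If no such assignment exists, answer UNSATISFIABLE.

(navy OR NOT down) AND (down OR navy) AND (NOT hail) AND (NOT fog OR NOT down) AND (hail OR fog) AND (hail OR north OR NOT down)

The clause (NOT hail) is unit, so hail = false.
The clause (fog) is unit, so fog = true.
The clause (NOT down) is unit, so down = false.
The clause (navy) is unit, so navy = true.
Every clause is now satisfied; north is unconstrained.

down: false,  north: true,  navy: true,  hail: false,  fog: true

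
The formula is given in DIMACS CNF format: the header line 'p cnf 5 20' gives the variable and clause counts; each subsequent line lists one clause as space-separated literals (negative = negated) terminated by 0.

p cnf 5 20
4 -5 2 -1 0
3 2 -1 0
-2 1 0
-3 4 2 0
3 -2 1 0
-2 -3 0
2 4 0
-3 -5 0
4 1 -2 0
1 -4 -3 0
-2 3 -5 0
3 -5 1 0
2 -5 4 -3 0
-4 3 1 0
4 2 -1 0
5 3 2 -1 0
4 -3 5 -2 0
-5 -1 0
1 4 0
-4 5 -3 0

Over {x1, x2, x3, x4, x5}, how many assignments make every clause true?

2

There are 2^5 = 32 truth assignments over (x1, x2, x3, x4, x5).
Split on x2. With x2 = True, the clauses containing x2 are satisfied and ¬x2 drops from the rest; 2 of the 2^4 = 16 assignments to the other variables satisfy what remains.
With x2 = False, by the same count on the reduced clause set, 0 assignments work.
(One model: x1=T, x2=T, x3=F, x4=F, x5=F.)
Total: 2 + 0 = 2.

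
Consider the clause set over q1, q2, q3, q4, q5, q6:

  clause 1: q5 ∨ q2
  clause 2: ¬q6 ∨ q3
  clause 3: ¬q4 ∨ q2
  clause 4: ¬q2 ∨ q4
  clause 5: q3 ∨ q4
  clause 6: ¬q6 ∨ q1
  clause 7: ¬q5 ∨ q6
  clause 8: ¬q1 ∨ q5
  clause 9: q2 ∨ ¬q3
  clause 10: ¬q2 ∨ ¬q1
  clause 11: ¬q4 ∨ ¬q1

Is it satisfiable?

Case q5 = False:
(q2) alone gives q2 = True.
(q4) alone gives q4 = True.
(¬q1) alone gives q1 = False.
(¬q6) alone gives q6 = False.
All clauses hold; q3 can take either value.
A satisfying assignment: q1=False; q2=True; q3=True; q4=True; q5=False; q6=False.

Satisfiable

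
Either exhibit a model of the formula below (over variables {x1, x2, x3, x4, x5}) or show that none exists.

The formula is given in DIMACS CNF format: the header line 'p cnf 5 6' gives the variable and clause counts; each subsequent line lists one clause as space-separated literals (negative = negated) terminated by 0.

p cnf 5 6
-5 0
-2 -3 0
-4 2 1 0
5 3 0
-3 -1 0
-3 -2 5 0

x1 ↦ False,  x2 ↦ False,  x3 ↦ True,  x4 ↦ False,  x5 ↦ False

Unit clause (¬x5) forces x5 = False.
Unit clause (x3) forces x3 = True.
Unit clause (¬x2) forces x2 = False.
Unit clause (¬x1) forces x1 = False.
Unit clause (¬x4) forces x4 = False.
Every clause now holds.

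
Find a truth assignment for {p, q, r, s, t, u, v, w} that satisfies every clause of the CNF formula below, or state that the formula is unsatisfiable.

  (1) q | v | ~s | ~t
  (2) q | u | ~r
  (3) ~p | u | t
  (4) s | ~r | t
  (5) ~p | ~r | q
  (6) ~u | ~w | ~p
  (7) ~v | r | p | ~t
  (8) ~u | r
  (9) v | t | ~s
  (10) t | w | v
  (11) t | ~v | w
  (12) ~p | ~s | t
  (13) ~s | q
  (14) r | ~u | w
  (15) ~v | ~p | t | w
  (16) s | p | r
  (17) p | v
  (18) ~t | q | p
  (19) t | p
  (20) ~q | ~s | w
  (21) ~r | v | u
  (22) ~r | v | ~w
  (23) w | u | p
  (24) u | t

Case u = 1:
Unit clause (r) forces r = 1.
Case s = 0:
Unit clause (t) forces t = 1.
Case p = 0:
Unit clause (v) forces v = 1.
Unit clause (q) forces q = 1.
No clause remains; w is free.

p=0; q=1; r=1; s=0; t=1; u=1; v=1; w=0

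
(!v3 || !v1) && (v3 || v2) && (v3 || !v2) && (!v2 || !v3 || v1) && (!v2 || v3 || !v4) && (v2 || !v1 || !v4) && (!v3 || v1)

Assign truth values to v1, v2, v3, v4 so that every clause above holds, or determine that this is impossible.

UNSATISFIABLE

Branch on v3: set v3 = false.
The clause (v2) is unit, so v2 = true.
Now (!v2) is unsatisfied and unit — conflict.
Backtrack on v3: now try v3 = true.
The clause (!v1) is unit, so v1 = false.
Now (v1) is unsatisfied and unit — conflict.
Either choice for v3 ends in contradiction.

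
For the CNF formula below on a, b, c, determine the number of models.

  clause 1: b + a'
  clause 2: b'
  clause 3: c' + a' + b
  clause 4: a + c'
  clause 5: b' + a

1

There are 2^3 = 8 truth assignments over (a, b, c).
Check each against the 5 clauses (columns in the order a, b, c):
  F F F  ✓ satisfies all
  F F T  ✗ fails (a + c')
  F T F  ✗ fails (b')
  F T T  ✗ fails (b')
  T F F  ✗ fails (b + a')
  T F T  ✗ fails (b + a')
  T T F  ✗ fails (b')
  T T T  ✗ fails (b')
1 of the 8 rows is a model.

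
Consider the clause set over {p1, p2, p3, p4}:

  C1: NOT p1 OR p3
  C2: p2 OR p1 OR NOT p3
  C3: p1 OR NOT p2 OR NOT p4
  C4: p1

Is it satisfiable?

From the singleton clause (p1), p1 = true.
From the singleton clause (p3), p3 = true.
All clauses hold; p2, p4 can take either value.
A satisfying assignment: p1 ↦ true,  p2 ↦ false,  p3 ↦ true,  p4 ↦ false.

Yes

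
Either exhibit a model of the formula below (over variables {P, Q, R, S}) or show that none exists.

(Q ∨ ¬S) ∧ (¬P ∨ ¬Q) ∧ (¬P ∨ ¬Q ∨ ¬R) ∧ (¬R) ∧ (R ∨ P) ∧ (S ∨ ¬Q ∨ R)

P ↦ True, Q ↦ False, R ↦ False, S ↦ False

From the singleton clause (¬R), R = False.
From the singleton clause (P), P = True.
From the singleton clause (¬Q), Q = False.
From the singleton clause (¬S), S = False.
All clauses are satisfied.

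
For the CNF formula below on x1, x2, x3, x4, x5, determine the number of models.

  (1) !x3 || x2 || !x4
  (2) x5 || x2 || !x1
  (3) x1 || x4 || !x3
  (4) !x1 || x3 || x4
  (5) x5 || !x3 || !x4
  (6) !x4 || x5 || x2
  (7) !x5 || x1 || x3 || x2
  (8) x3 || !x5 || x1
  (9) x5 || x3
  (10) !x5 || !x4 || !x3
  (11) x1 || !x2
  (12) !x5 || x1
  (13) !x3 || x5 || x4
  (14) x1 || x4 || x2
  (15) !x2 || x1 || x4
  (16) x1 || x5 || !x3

There are 2^5 = 32 truth assignments over (x1, x2, x3, x4, x5).
Split on x5. With x5 = true, the clauses containing x5 are satisfied and !x5 drops from the rest; 4 of the 2^4 = 16 assignments to the other variables satisfy what remains.
With x5 = false, by the same count on the reduced clause set, 0 assignments work.
(One model: x1=T, x2=F, x3=F, x4=T, x5=T.)
Total: 4 + 0 = 4.

4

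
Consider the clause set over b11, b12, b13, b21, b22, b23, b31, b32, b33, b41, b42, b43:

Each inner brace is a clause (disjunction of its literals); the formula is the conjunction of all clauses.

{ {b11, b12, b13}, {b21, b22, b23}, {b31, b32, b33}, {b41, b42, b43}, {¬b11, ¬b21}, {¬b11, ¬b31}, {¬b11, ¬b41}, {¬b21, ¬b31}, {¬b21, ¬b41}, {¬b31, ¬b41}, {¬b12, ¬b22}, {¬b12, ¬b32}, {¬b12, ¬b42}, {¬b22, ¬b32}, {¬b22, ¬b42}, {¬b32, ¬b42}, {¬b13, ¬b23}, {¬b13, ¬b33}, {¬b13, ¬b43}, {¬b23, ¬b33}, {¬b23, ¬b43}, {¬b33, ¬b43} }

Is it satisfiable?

No

Try b11 = False.
Try b12 = True.
The clause (¬b22) is unit, so b22 = False.
The clause (¬b32) is unit, so b32 = False.
The clause (¬b42) is unit, so b42 = False.
Try b21 = True.
The clause (¬b31) is unit, so b31 = False.
The clause (b33) is unit, so b33 = True.
The clause (¬b41) is unit, so b41 = False.
The clause (b43) is unit, so b43 = True.
But (¬b43) is also a unit clause — contradiction.
Undo b21 and try b21 = False.
The clause (b23) is unit, so b23 = True.
The clause (¬b13) is unit, so b13 = False.
The clause (¬b33) is unit, so b33 = False.
The clause (b31) is unit, so b31 = True.
The clause (¬b41) is unit, so b41 = False.
The clause (b43) is unit, so b43 = True.
But (¬b43) is also a unit clause — contradiction.
Neither b21 = True nor b21 = False works.
Undo b12 and try b12 = False.
The clause (b13) is unit, so b13 = True.
The clause (¬b23) is unit, so b23 = False.
The clause (¬b33) is unit, so b33 = False.
The clause (¬b43) is unit, so b43 = False.
Try b21 = True.
The clause (¬b31) is unit, so b31 = False.
The clause (b32) is unit, so b32 = True.
The clause (¬b41) is unit, so b41 = False.
The clause (b42) is unit, so b42 = True.
But (¬b42) is also a unit clause — contradiction.
Undo b21 and try b21 = False.
The clause (b22) is unit, so b22 = True.
The clause (¬b32) is unit, so b32 = False.
The clause (b31) is unit, so b31 = True.
The clause (¬b41) is unit, so b41 = False.
The clause (b42) is unit, so b42 = True.
But (¬b42) is also a unit clause — contradiction.
Neither b21 = True nor b21 = False works.
Neither b12 = True nor b12 = False works.
Undo b11 and try b11 = True.
The clause (¬b21) is unit, so b21 = False.
The clause (¬b31) is unit, so b31 = False.
The clause (¬b41) is unit, so b41 = False.
Try b22 = True.
The clause (¬b12) is unit, so b12 = False.
The clause (¬b32) is unit, so b32 = False.
The clause (b33) is unit, so b33 = True.
The clause (¬b42) is unit, so b42 = False.
The clause (b43) is unit, so b43 = True.
But (¬b43) is also a unit clause — contradiction.
Undo b22 and try b22 = False.
The clause (b23) is unit, so b23 = True.
The clause (¬b13) is unit, so b13 = False.
The clause (¬b33) is unit, so b33 = False.
The clause (b32) is unit, so b32 = True.
The clause (¬b12) is unit, so b12 = False.
The clause (¬b42) is unit, so b42 = False.
The clause (b43) is unit, so b43 = True.
But (¬b43) is also a unit clause — contradiction.
Neither b22 = True nor b22 = False works.
Neither b11 = True nor b11 = False works.
No assignment satisfies every clause.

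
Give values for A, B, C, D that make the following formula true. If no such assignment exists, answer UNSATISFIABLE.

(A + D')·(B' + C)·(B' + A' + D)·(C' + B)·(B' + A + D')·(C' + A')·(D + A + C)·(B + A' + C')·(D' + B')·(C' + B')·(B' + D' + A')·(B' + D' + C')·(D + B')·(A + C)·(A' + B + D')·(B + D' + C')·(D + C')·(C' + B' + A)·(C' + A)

A: 1, B: 0, C: 0, D: 0

Case A = 1:
Unit clause (C') forces C = 0.
Unit clause (B') forces B = 0.
Unit clause (D') forces D = 0.
All clauses are satisfied.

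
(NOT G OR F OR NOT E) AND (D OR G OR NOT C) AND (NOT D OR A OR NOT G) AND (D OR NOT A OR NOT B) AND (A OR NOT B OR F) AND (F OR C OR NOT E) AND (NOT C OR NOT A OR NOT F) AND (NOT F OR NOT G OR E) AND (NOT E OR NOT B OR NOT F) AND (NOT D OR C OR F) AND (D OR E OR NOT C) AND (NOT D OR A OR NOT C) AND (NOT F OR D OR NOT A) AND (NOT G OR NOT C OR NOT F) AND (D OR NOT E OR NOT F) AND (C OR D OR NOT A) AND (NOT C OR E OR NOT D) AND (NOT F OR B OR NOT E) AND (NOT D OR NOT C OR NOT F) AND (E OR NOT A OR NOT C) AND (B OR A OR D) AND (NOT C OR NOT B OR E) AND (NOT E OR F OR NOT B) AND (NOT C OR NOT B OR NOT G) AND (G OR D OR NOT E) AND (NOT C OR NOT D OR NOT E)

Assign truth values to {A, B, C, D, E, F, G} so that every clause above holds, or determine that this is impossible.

Try G = false.
Try D = true.
Try C = false.
The clause (F) is unit, so F = true.
Try E = false.
No clause remains; A, B are free.

A ↦ false,  B ↦ false,  C ↦ false,  D ↦ true,  E ↦ false,  F ↦ true,  G ↦ false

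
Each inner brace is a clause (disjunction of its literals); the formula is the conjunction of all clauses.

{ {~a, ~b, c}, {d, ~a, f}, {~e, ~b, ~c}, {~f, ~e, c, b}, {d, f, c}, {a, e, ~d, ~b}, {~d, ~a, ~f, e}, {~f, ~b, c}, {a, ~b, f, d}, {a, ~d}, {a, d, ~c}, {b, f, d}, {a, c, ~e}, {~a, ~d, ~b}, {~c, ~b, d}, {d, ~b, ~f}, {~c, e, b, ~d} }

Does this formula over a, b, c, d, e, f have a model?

Branch on a: set a = 0.
(~d) alone gives d = 0.
(~c) alone gives c = 0.
(f) alone gives f = 1.
(~b) alone gives b = 0.
(~e) alone gives e = 0.
Every clause now holds.
A satisfying assignment: a: 0; b: 0; c: 0; d: 0; e: 0; f: 1.

Yes, satisfiable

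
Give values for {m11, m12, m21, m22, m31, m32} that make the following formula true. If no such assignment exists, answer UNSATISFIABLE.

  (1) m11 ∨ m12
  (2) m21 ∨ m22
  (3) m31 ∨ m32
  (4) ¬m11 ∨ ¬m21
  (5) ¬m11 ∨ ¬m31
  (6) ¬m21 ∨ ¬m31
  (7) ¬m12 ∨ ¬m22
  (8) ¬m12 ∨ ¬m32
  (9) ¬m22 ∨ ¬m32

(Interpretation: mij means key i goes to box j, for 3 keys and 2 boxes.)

Try m11 = True.
Unit clause (¬m21) forces m21 = False.
Unit clause (m22) forces m22 = True.
Unit clause (¬m31) forces m31 = False.
Unit clause (m32) forces m32 = True.
That conflicts with the unit clause (¬m32).
Undo m11 and try m11 = False.
Unit clause (m12) forces m12 = True.
Unit clause (¬m22) forces m22 = False.
Unit clause (m21) forces m21 = True.
Unit clause (¬m31) forces m31 = False.
Unit clause (m32) forces m32 = True.
That conflicts with the unit clause (¬m32).
Either choice for m11 ends in contradiction.

UNSATISFIABLE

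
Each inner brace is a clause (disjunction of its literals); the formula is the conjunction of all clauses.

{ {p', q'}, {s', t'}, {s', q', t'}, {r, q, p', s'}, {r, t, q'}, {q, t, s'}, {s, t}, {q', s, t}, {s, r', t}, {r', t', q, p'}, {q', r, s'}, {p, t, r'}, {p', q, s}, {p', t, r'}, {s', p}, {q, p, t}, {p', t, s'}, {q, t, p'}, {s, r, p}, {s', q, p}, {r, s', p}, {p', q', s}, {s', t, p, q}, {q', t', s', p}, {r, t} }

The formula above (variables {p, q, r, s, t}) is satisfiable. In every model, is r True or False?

Suppose r = 0.
Unit clause (t) forces t = 1.
Unit clause (s') forces s = 0.
Unit clause (p) forces p = 1.
Unit clause (q') forces q = 0.
Now (q) is unsatisfied and unit — conflict.
So every satisfying assignment has r = True.

True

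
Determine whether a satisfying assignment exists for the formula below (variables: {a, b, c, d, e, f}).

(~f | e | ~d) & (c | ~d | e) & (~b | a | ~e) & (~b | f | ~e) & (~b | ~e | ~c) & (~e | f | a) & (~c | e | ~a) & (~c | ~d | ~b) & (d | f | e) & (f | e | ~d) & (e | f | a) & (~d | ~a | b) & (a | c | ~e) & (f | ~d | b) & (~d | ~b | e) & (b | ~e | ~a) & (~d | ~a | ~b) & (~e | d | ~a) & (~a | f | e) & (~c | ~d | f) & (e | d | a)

Satisfiable

Case f = 1:
Case e = 1:
Case b = 0:
(~a) alone gives a = 0.
(c) alone gives c = 1.
No clause remains; d is free.
A satisfying assignment: a ↦ 0,  b ↦ 0,  c ↦ 1,  d ↦ 0,  e ↦ 1,  f ↦ 1.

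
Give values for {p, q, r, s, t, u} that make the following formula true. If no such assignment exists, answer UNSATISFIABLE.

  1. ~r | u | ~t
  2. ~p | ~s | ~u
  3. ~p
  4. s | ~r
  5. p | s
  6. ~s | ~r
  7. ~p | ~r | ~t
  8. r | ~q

(~p) alone gives p = 0.
(s) alone gives s = 1.
(~r) alone gives r = 0.
(~q) alone gives q = 0.
Every clause is now satisfied; t, u are unconstrained.

p ↦ 0; q ↦ 0; r ↦ 0; s ↦ 1; t ↦ 1; u ↦ 0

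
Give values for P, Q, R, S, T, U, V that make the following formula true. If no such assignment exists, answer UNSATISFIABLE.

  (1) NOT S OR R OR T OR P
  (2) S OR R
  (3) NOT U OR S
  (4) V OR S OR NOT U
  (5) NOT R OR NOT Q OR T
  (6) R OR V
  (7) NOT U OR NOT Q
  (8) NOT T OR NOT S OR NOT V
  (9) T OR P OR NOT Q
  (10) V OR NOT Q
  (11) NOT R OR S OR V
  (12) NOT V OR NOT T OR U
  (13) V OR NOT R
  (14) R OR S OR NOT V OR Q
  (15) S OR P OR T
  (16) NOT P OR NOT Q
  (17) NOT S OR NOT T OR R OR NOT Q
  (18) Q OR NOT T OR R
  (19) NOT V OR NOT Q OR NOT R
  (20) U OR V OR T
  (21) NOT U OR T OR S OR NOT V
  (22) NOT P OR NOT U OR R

Suppose S = false.
From the singleton clause (R), R = true.
From the singleton clause (NOT U), U = false.
From the singleton clause (V), V = true.
From the singleton clause (NOT T), T = false.
From the singleton clause (NOT Q), Q = false.
From the singleton clause (P), P = true.
All clauses are satisfied.

P=true, Q=false, R=true, S=false, T=false, U=false, V=true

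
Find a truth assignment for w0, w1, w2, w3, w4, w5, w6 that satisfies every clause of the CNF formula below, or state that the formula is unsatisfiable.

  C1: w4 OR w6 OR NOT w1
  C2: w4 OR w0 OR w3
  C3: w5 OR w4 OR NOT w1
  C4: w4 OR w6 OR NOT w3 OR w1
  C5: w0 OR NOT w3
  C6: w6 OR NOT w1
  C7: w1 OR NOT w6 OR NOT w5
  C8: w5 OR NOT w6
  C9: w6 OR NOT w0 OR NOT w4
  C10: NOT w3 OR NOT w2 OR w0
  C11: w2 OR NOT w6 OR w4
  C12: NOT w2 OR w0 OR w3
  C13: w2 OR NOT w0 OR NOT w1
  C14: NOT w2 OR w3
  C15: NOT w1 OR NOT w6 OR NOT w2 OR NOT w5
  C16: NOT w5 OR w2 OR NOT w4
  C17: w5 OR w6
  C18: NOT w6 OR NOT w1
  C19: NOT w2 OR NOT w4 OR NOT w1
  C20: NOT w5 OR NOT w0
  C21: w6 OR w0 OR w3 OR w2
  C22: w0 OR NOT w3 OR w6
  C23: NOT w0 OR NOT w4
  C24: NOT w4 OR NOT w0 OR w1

UNSATISFIABLE

Branch on w0: set w0 = true.
From the singleton clause (NOT w5), w5 = false.
From the singleton clause (NOT w6), w6 = false.
Now (w6) is unsatisfied and unit — conflict.
That branch fails; take w0 = false instead.
From the singleton clause (NOT w3), w3 = false.
From the singleton clause (w4), w4 = true.
From the singleton clause (NOT w2), w2 = false.
From the singleton clause (NOT w5), w5 = false.
From the singleton clause (NOT w6), w6 = false.
Now (w6) is unsatisfied and unit — conflict.
Either choice for w0 ends in contradiction.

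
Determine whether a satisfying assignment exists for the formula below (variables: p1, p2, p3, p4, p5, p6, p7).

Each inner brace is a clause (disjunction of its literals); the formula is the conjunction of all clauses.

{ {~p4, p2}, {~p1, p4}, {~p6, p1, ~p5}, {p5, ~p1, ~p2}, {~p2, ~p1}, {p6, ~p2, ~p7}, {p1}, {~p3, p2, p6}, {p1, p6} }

No

Unit clause (p1) forces p1 = 1.
Unit clause (p4) forces p4 = 1.
Unit clause (p2) forces p2 = 1.
Now (~p2) is unsatisfied and unit — conflict.
No assignment satisfies every clause.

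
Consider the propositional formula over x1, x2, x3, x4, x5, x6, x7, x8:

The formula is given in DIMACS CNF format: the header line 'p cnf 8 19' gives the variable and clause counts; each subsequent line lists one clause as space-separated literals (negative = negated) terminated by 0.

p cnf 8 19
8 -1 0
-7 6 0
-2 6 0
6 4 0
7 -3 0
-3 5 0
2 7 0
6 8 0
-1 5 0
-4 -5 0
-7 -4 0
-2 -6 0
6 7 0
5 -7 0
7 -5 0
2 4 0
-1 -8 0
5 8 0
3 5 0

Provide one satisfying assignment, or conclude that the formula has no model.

UNSATISFIABLE

Case x8 = True:
(¬x1) alone gives x1 = False.
Case x7 = False:
(¬x3) alone gives x3 = False.
(x2) alone gives x2 = True.
(x6) alone gives x6 = True.
Now (¬x6) is unsatisfied and unit — conflict.
Backtrack on x7: now try x7 = True.
(x6) alone gives x6 = True.
(¬x4) alone gives x4 = False.
(¬x2) alone gives x2 = False.
Now (x2) is unsatisfied and unit — conflict.
Neither x7 = True nor x7 = False works.
Backtrack on x8: now try x8 = False.
(¬x1) alone gives x1 = False.
(x6) alone gives x6 = True.
(¬x2) alone gives x2 = False.
(x7) alone gives x7 = True.
(¬x4) alone gives x4 = False.
Now (x4) is unsatisfied and unit — conflict.
Neither x8 = True nor x8 = False works.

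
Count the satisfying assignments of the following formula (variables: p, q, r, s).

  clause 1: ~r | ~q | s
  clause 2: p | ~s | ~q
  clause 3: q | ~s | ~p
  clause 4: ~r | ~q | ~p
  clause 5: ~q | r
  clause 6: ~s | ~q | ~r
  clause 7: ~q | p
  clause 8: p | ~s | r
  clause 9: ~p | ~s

There are 2^4 = 16 truth assignments over (p, q, r, s).
Check each against the 9 clauses (columns in the order p, q, r, s):
  F F F F  ✓ satisfies all
  F F F T  ✗ fails (p | ~s | r)
  F F T F  ✓ satisfies all
  F F T T  ✓ satisfies all
  F T F F  ✗ fails (~q | r)
  F T F T  ✗ fails (p | ~s | ~q)
  F T T F  ✗ fails (~r | ~q | s)
  F T T T  ✗ fails (p | ~s | ~q)
  T F F F  ✓ satisfies all
  T F F T  ✗ fails (q | ~s | ~p)
  T F T F  ✓ satisfies all
  T F T T  ✗ fails (q | ~s | ~p)
  T T F F  ✗ fails (~q | r)
  T T F T  ✗ fails (~q | r)
  T T T F  ✗ fails (~r | ~q | s)
  T T T T  ✗ fails (~r | ~q | ~p)
5 of the 16 rows are models.

5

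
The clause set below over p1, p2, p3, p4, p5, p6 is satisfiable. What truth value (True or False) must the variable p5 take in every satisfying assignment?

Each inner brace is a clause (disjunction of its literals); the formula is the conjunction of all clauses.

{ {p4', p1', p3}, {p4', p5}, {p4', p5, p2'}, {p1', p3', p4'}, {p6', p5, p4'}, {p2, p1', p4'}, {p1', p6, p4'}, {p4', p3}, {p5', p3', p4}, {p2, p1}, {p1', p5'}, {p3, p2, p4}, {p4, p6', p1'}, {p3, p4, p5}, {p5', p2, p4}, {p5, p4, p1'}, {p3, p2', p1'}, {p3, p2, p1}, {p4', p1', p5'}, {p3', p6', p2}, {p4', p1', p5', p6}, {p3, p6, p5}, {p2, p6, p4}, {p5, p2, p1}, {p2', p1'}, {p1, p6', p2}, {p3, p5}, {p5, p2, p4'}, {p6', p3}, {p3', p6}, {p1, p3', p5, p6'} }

True

Suppose p5 = 0.
From the singleton clause (p4'), p4 = 0.
From the singleton clause (p3), p3 = 1.
From the singleton clause (p1'), p1 = 0.
From the singleton clause (p2), p2 = 1.
From the singleton clause (p6), p6 = 1.
But (p6') is also a unit clause — contradiction.
So every satisfying assignment has p5 = True.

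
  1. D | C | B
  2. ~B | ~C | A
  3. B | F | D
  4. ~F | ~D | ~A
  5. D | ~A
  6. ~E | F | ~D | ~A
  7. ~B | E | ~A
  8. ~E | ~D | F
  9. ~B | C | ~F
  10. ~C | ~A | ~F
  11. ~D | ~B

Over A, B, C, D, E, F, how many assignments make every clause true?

There are 2^6 = 64 truth assignments over (A, B, C, D, E, F).
Split on B. With B = 1, the clauses containing B are satisfied and ~B drops from the rest; 2 of the 2^5 = 32 assignments to the other variables satisfy what remains.
With B = 0, by the same count on the reduced clause set, 10 assignments work.
(One model: A=F, B=F, C=F, D=T, E=F, F=F.)
Total: 2 + 10 = 12.

12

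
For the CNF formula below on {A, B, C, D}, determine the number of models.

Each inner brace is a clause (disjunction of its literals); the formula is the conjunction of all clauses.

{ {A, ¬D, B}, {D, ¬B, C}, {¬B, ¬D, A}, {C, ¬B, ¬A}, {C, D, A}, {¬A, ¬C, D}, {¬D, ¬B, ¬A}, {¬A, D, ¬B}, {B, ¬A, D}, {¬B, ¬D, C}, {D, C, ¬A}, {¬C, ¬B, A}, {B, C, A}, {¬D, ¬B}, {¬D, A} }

There are 2^4 = 16 truth assignments over (A, B, C, D).
Split on A. With A = True, the clauses containing A are satisfied and ¬A drops from the rest; 2 of the 2^3 = 8 assignments to the other variables satisfy what remains.
With A = False, by the same count on the reduced clause set, 1 assignment works.
(One model: A=F, B=F, C=T, D=F.)
Total: 2 + 1 = 3.

3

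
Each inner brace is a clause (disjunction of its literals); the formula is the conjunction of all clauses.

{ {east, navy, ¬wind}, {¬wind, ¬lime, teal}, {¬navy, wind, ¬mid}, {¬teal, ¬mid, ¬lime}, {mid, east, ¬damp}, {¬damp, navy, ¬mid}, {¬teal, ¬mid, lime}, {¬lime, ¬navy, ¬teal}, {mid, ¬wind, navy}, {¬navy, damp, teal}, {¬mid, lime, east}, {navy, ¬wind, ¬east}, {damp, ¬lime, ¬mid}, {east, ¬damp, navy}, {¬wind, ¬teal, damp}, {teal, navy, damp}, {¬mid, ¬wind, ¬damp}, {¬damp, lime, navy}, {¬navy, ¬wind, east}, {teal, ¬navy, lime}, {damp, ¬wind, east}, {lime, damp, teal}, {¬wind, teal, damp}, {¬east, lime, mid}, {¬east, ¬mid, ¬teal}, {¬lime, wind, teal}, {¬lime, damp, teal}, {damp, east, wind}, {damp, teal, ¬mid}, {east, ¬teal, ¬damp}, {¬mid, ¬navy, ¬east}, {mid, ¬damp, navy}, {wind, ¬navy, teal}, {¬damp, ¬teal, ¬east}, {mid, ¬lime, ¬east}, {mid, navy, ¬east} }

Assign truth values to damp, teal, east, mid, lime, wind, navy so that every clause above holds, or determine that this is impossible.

UNSATISFIABLE

Try east = True.
Try navy = True.
(¬mid) alone gives mid = False.
(lime) alone gives lime = True.
Now (¬lime) is unsatisfied and unit — conflict.
So navy must be the other value — set navy = False.
(¬wind) alone gives wind = False.
(mid) alone gives mid = True.
(¬damp) alone gives damp = False.
(¬lime) alone gives lime = False.
(¬teal) alone gives teal = False.
Now (teal) is unsatisfied and unit — conflict.
Either choice for navy ends in contradiction.
So east must be the other value — set east = False.
Try navy = True.
(¬wind) alone gives wind = False.
(¬mid) alone gives mid = False.
(¬damp) alone gives damp = False.
Now (damp) is unsatisfied and unit — conflict.
So navy must be the other value — set navy = False.
(¬wind) alone gives wind = False.
(¬damp) alone gives damp = False.
Now (damp) is unsatisfied and unit — conflict.
Either choice for navy ends in contradiction.
Either choice for east ends in contradiction.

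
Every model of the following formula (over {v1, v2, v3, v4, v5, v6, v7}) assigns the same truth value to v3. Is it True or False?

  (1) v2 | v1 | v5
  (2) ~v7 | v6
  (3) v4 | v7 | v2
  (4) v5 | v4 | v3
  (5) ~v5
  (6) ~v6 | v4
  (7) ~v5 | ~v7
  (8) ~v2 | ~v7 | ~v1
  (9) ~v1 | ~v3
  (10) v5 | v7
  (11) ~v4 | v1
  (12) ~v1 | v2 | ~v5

False

Suppose v3 = 1.
Unit clause (~v5) forces v5 = 0.
Unit clause (~v1) forces v1 = 0.
Unit clause (v2) forces v2 = 1.
Unit clause (v7) forces v7 = 1.
Unit clause (v6) forces v6 = 1.
Unit clause (v4) forces v4 = 1.
Now (~v4) is unsatisfied and unit — conflict.
So every satisfying assignment has v3 = False.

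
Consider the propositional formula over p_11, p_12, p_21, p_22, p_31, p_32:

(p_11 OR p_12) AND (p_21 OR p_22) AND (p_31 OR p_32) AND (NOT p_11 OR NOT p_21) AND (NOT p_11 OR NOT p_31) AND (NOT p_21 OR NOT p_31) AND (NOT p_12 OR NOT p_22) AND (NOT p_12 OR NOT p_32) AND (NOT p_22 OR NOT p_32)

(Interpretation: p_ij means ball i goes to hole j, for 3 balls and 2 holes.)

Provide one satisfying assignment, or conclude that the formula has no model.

Try p_11 = true.
The clause (NOT p_21) is unit, so p_21 = false.
The clause (p_22) is unit, so p_22 = true.
The clause (NOT p_31) is unit, so p_31 = false.
The clause (p_32) is unit, so p_32 = true.
Now (NOT p_32) is unsatisfied and unit — conflict.
Undo p_11 and try p_11 = false.
The clause (p_12) is unit, so p_12 = true.
The clause (NOT p_22) is unit, so p_22 = false.
The clause (p_21) is unit, so p_21 = true.
The clause (NOT p_31) is unit, so p_31 = false.
The clause (p_32) is unit, so p_32 = true.
Now (NOT p_32) is unsatisfied and unit — conflict.
Both values of p_11 lead to a conflict.

UNSATISFIABLE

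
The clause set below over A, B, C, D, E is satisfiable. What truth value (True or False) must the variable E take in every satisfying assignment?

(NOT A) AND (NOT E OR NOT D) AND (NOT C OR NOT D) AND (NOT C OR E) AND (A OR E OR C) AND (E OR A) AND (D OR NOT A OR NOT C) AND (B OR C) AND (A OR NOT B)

True

Suppose E = false.
From the singleton clause (NOT A), A = false.
That conflicts with the unit clause (A).
So every satisfying assignment has E = True.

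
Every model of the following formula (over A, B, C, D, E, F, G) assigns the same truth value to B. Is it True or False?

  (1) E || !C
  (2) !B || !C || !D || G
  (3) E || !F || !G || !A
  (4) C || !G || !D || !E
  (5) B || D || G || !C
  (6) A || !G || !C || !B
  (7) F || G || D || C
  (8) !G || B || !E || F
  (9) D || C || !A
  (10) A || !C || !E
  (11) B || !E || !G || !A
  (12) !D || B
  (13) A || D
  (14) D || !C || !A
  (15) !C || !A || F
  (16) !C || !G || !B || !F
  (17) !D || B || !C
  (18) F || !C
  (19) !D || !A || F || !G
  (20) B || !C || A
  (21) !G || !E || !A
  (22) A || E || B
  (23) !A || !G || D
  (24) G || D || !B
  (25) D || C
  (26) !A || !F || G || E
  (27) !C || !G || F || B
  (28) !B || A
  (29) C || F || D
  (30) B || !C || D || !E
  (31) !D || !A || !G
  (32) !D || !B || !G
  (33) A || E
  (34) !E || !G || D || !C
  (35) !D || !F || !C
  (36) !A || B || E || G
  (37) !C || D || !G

Suppose B = false.
From the singleton clause (!D), D = false.
From the singleton clause (A), A = true.
From the singleton clause (C), C = true.
But (!C) is also a unit clause — contradiction.
So every satisfying assignment has B = True.

True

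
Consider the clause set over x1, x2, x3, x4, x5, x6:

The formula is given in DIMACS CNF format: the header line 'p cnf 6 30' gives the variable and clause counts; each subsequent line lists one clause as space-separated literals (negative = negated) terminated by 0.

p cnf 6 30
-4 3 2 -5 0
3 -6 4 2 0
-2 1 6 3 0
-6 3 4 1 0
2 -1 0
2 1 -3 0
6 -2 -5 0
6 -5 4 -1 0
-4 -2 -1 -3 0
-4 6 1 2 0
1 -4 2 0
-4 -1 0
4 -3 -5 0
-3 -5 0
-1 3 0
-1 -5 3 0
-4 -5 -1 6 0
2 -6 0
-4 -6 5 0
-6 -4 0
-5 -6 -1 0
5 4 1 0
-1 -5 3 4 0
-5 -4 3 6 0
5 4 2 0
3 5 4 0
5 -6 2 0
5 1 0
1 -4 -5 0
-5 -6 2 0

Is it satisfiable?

Yes, satisfiable

Branch on x2: set x2 = False.
From the singleton clause (¬x1), x1 = False.
From the singleton clause (¬x3), x3 = False.
From the singleton clause (¬x4), x4 = False.
From the singleton clause (¬x6), x6 = False.
From the singleton clause (x5), x5 = True.
All clauses are satisfied.
A satisfying assignment: x1=False,  x2=False,  x3=False,  x4=False,  x5=True,  x6=False.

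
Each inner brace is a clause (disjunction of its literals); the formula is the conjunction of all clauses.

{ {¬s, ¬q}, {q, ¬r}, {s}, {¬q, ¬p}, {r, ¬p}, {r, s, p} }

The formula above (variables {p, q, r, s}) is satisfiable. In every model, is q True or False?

Suppose q = True.
From the singleton clause (¬s), s = False.
Now (s) is unsatisfied and unit — conflict.
So every satisfying assignment has q = False.

False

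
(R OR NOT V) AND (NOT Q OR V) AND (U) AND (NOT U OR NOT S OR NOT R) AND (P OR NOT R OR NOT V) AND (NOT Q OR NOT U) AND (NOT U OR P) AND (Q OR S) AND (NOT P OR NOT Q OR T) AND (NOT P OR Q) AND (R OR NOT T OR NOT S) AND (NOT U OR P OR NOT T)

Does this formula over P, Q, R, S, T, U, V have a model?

(U) alone gives U = true.
(NOT Q) alone gives Q = false.
(P) alone gives P = true.
Now (NOT P) is unsatisfied and unit — conflict.
No assignment satisfies every clause.

Unsatisfiable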